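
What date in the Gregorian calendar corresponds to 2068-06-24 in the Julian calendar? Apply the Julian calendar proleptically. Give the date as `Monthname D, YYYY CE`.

For dates in this range the Gregorian date is 13 days ahead of the Julian.
24 June 2068 Julian + 13 days → 7 July 2068 Gregorian.

July 7, 2068 CE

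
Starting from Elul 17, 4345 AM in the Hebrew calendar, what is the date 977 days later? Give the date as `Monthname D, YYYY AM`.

Counting 977 days forward from JDN 1934960 reaches JDN 1935937, which is Iyar 20, 4348 AM.

Iyar 20, 4348 AM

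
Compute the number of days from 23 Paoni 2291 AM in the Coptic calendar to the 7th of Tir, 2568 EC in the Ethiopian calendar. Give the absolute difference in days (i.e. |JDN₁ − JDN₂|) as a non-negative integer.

200

JDN of the first date = 2661744.
JDN of the second date = 2661944.
|2661944 − 2661744| = 200.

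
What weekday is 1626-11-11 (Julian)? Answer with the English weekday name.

Saturday

Equivalently 21 November 1626 Gregorian, JDN 2315269.
2315269 ≡ 5 (mod 7); counting from Monday = 0 gives Saturday.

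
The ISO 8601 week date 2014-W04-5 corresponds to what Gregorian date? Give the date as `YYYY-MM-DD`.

2014-01-24

ISO week 1 of 2014 is the week containing the first Thursday of 2014.
Week 4, day 5 (Friday) lands on 2014-01-24.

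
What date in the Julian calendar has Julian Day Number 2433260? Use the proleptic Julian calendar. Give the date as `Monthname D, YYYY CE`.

JDN 2433260 is 9 December 1949 in the Gregorian calendar.
In the Julian calendar that day is November 26, 1949 CE.

November 26, 1949 CE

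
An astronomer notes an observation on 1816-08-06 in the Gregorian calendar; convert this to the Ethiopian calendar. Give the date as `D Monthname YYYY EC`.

1 Nehase 1808 EC

Both dates share Julian Day Number 2384558; in the Ethiopian calendar that is 1 Nehase 1808 EC.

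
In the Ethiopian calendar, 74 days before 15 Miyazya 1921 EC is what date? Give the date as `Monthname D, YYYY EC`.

The starting date is JDN 2425725; 2425725 − 74 = 2425651.
JDN 2425651 corresponds to Yekatit 1, 1921 EC.

Yekatit 1, 1921 EC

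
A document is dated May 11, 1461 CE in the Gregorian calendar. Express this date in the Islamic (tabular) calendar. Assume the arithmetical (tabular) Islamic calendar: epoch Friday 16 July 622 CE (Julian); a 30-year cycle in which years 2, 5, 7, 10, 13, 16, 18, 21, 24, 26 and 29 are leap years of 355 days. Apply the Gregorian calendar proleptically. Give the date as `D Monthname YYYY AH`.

21 Rajab 865 AH

Julian Day Number of the source date = 2254810.
Converting JDN 2254810 to the tabular Islamic calendar gives 21 Rajab 865 AH.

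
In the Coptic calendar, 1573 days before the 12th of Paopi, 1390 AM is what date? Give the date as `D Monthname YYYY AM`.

Counting 1573 days back from JDN 2332403 reaches JDN 2330830, which is 25 Paoni 1385 AM.

25 Paoni 1385 AM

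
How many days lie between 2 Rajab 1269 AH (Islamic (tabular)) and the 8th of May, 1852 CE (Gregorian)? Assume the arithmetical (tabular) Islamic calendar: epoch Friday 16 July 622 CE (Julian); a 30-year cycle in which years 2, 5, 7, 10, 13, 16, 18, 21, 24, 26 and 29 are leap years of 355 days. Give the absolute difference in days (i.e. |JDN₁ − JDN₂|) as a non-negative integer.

First date → JDN 2397955; second date → JDN 2397617.
The interval is |2397955 − 2397617| = 338 days.

338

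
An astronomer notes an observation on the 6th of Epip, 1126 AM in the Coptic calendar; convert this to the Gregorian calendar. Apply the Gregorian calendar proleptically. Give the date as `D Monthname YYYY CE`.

9 July 1410 CE

Julian Day Number of the source date = 2236241.
Converting JDN 2236241 to the Gregorian calendar gives 9 July 1410 CE.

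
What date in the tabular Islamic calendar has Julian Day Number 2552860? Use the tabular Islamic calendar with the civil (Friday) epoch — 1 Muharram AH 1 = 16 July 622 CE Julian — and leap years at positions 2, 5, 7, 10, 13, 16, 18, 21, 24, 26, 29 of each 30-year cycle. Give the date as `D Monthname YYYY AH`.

19 Sha'ban 1706 AH

The Gregorian equivalent of JDN 2552860 is 23 May 2277.
In the tabular Islamic calendar that day is 19 Sha'ban 1706 AH.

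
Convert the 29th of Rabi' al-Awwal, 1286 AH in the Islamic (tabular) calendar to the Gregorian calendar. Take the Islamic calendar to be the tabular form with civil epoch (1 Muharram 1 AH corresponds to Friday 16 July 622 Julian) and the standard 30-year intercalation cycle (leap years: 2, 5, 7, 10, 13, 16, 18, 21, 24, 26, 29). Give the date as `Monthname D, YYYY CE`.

July 9, 1869 CE

Julian Day Number of the source date = 2403888.
Converting JDN 2403888 to the Gregorian calendar gives 9 July 1869 CE.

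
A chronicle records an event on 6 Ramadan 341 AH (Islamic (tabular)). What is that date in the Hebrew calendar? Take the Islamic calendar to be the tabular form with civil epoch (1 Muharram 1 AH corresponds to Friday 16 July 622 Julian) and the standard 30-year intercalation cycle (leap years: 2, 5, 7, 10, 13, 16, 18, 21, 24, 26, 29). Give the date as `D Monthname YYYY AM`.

7 Shevat 4713 AM

The source date corresponds to 30 January 953 in the proleptic Gregorian calendar (JDN 2069166).
That day falls on 7 Shevat 4713 AM in the Hebrew calendar.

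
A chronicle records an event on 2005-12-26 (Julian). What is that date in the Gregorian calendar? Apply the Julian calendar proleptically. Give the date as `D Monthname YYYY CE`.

The Julian–Gregorian offset here is 13 days (Julian trailing).
26 December 2005 Julian + 13 days → 8 January 2006 Gregorian.

8 January 2006 CE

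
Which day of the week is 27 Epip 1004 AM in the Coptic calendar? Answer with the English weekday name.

This is JDN 2191702 (28 July 1288 Gregorian).
JDN 2191702 mod 7 = 2, and JDN 0 was a Monday, so this is a Wednesday.

Wednesday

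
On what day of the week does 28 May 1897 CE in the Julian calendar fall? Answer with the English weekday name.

Equivalently 9 June 1897 Gregorian, JDN 2414085.
JDN 2414085 mod 7 = 2, and JDN 0 was a Monday, so this is a Wednesday.

Wednesday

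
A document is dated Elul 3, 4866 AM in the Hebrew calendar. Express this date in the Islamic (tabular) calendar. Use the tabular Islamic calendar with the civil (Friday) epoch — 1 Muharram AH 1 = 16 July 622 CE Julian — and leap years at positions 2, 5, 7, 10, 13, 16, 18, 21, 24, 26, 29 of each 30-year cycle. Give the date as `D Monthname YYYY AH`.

Julian Day Number of the source date = 2125241.
Converting JDN 2125241 to the tabular Islamic calendar gives 2 Dhu al-Hijjah 499 AH.

2 Dhu al-Hijjah 499 AH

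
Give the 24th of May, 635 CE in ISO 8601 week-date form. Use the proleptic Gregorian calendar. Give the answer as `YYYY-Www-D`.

The weekday is Sunday (ISO weekday 7).
That Sunday belongs to ISO week 21 of ISO year 635.

0635-W21-7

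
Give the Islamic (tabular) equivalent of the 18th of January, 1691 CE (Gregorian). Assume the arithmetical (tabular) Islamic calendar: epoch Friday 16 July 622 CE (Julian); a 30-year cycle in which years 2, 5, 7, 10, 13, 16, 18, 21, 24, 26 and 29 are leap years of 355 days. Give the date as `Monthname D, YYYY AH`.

Rabi' al-Thani 17, 1102 AH

Julian Day Number of the source date = 2338703.
Converting JDN 2338703 to the tabular Islamic calendar gives 17 Rabi' al-Thani 1102 AH.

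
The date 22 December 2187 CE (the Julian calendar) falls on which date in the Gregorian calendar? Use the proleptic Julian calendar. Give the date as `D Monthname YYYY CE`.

For dates in this range the Gregorian date is 14 days ahead of the Julian.
22 December 2187 Julian + 14 days → 5 January 2188 Gregorian.

5 January 2188 CE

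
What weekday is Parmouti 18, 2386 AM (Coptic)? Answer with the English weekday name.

Sunday

In the Gregorian calendar this is 1 May 2670 (JDN 2696378).
2696378 ≡ 6 (mod 7); counting from Monday = 0 gives Sunday.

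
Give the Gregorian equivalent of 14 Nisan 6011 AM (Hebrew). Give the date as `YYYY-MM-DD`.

Julian Day Number of the source date = 2543317.
Converting JDN 2543317 to the Gregorian calendar gives 7 April 2251 CE.

2251-04-07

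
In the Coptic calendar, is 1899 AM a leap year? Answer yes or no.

yes

1899 mod 4 = 3; in the Coptic calendar a year is leap when year mod 4 = 3, so it is a leap year.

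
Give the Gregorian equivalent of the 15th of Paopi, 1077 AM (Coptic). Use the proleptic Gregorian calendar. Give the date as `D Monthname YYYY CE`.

20 October 1360 CE

Both dates share Julian Day Number 2218083; in the Gregorian calendar that is 20 October 1360 CE.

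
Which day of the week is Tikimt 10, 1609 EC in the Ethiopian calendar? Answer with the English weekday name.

Monday

This is JDN 2311582 (17 October 1616 Gregorian).
JDN 2311582 mod 7 = 0, and JDN 0 was a Monday, so this is a Monday.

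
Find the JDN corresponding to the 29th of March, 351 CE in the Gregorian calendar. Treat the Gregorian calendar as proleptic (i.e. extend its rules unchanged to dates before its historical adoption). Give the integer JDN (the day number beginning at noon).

JDN 2400001 is 17 November 1858 CE (Gregorian), MJD 0; the target day is −550654 days from there, so JDN = 1849347.

1849347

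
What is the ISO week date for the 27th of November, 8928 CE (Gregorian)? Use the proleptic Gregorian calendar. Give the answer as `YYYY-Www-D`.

The weekday is Saturday (ISO weekday 6).
That Saturday belongs to ISO week 48 of ISO year 8928.

8928-W48-6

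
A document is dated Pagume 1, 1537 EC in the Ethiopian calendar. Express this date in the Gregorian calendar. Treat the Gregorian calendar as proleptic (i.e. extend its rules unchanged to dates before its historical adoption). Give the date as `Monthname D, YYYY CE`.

September 3, 1545 CE

Julian Day Number of the source date = 2285605.
Converting JDN 2285605 to the Gregorian calendar gives 3 September 1545 CE.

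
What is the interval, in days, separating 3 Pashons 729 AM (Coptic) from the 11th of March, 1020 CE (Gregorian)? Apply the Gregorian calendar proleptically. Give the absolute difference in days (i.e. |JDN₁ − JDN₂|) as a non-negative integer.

2503

JDN of the first date = 2091174.
JDN of the second date = 2093677.
|2093677 − 2091174| = 2503.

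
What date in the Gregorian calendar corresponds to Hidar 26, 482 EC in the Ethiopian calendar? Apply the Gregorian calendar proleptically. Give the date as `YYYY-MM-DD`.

0489-11-23

Julian Day Number of the source date = 1899991.
Converting JDN 1899991 to the Gregorian calendar gives 23 November 489 CE.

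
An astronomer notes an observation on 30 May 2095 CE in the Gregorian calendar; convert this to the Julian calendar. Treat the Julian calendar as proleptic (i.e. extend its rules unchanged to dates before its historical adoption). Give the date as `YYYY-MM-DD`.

2095-05-17

The Julian–Gregorian offset here is 13 days (Julian trailing).
30 May 2095 Gregorian − 13 days → 17 May 2095 Julian.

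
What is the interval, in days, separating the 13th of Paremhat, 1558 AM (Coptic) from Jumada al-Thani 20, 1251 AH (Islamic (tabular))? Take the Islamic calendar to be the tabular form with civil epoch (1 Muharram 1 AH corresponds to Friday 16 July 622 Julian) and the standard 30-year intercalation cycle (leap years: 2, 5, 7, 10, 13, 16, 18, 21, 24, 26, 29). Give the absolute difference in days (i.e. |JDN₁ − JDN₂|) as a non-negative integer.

First date → JDN 2393916; second date → JDN 2391565.
The interval is |2393916 − 2391565| = 2351 days.

2351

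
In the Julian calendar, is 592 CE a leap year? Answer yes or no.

yes

592 mod 4 = 0, so it is a leap year in the Julian calendar.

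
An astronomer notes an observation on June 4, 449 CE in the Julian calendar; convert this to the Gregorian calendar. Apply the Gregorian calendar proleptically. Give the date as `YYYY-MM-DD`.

0449-06-05

The Julian–Gregorian offset here is 1 day (Julian trailing).
4 June 449 Julian + 1 day → 5 June 449 Gregorian.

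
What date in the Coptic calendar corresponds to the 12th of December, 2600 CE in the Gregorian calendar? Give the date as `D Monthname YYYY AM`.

28 Hathor 2317 AM

Both dates share Julian Day Number 2671036; in the Coptic calendar that is 28 Hathor 2317 AM.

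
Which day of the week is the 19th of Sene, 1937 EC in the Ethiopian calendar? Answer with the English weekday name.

Equivalently 26 June 1945 Gregorian, JDN 2431633.
Since JDN mod 7 = 1 (0 = Monday), the day is Tuesday.

Tuesday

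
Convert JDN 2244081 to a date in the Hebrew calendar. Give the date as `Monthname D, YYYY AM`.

JDN 2244081 is 26 December 1431 in the proleptic Gregorian calendar.
In the Hebrew calendar that day is Tevet 11, 5192 AM.

Tevet 11, 5192 AM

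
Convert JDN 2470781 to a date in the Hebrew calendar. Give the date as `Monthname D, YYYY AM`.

The Gregorian equivalent of JDN 2470781 is 31 August 2052.
In the Hebrew calendar that day is Elul 6, 5812 AM.

Elul 6, 5812 AM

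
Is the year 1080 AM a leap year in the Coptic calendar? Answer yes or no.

1080 mod 4 = 0; in the Coptic calendar a year is leap when year mod 4 = 3, so it is a common year.

no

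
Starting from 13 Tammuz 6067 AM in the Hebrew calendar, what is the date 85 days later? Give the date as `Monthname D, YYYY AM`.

The starting date is JDN 2563868; 2563868 + 85 = 2563953.
JDN 2563953 corresponds to Tishrei 10, 6068 AM.

Tishrei 10, 6068 AM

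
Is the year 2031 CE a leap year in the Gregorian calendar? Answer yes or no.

2031 is not divisible by 4, so it is a common year.

no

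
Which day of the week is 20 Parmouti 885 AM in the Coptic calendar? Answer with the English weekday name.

This is JDN 2148140 (22 April 1169 Gregorian).
JDN 2148140 mod 7 = 1, and JDN 0 was a Monday, so this is a Tuesday.

Tuesday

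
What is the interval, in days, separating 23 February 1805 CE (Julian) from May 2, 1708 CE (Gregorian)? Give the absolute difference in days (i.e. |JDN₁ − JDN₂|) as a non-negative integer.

JDN of the first date = 2380388.
JDN of the second date = 2345016.
|2345016 − 2380388| = 35372.

35372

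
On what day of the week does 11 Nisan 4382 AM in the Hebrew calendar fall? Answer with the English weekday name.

Sunday

Equivalently 31 March 622 Gregorian, JDN 1948330.
1948330 ≡ 6 (mod 7); counting from Monday = 0 gives Sunday.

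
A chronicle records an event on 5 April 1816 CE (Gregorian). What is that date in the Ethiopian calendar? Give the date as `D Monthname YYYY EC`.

28 Megabit 1808 EC

Both dates share Julian Day Number 2384435; in the Ethiopian calendar that is 28 Megabit 1808 EC.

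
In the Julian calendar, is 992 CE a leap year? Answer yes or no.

yes

992 mod 4 = 0, so it is a leap year in the Julian calendar.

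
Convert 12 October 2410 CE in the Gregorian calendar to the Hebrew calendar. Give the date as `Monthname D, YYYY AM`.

Tishrei 13, 6171 AM

Both dates share Julian Day Number 2601579; in the Hebrew calendar that is 13 Tishrei 6171 AM.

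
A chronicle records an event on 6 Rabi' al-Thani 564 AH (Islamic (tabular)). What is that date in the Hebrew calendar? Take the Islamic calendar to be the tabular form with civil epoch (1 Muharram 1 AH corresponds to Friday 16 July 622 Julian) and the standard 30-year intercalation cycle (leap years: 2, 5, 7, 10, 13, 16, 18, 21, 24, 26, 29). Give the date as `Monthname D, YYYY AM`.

Shevat 8, 4929 AM

The source date corresponds to 14 January 1169 in the proleptic Gregorian calendar (JDN 2148042).
That day falls on 8 Shevat 4929 AM in the Hebrew calendar.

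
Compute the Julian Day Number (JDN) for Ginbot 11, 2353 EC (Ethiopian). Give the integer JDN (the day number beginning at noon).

In the Gregorian calendar the same day is 22 May 2361.
JDN 2299161 is 15 October 1582 CE (Gregorian); the target day is +284378 days from there, so JDN = 2583539.

2583539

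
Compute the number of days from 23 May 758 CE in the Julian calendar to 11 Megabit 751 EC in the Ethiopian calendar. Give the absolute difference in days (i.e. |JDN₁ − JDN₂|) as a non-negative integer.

288

JDN of the first date = 1998060.
JDN of the second date = 1998348.
|1998348 − 1998060| = 288.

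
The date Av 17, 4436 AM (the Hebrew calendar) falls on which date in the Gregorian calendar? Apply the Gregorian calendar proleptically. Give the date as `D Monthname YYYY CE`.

Both dates share Julian Day Number 1968182; in the Gregorian calendar that is 6 August 676 CE.

6 August 676 CE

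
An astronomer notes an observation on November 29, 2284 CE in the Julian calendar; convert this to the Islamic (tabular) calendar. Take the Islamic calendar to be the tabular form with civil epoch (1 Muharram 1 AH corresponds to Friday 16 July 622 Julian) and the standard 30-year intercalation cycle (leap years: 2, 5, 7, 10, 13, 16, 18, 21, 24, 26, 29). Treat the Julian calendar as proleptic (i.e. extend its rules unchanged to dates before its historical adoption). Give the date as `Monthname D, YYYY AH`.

Jumada al-Thani 5, 1714 AH

Both dates share Julian Day Number 2555622; in the tabular Islamic calendar that is 5 Jumada al-Thani 1714 AH.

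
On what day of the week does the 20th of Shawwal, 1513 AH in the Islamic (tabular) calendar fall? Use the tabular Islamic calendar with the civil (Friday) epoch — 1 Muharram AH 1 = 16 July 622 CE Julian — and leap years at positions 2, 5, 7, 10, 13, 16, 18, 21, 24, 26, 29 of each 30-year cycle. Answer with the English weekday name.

This is JDN 2484527 (20 April 2090 Gregorian).
JDN 2484527 mod 7 = 3, and JDN 0 was a Monday, so this is a Thursday.

Thursday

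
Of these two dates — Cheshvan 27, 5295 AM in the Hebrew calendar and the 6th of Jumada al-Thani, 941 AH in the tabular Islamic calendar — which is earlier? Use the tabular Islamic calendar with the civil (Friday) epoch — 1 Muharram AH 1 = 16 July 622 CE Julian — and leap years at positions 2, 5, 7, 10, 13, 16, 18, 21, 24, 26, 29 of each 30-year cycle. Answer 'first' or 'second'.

first

First date → JDN 2281660; second date → JDN 2281698.
JDN 2281660 < JDN 2281698, so the first date is earlier.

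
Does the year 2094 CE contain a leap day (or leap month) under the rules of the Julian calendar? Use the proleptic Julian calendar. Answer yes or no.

no

2094 mod 4 = 2, so it is a common year in the Julian calendar.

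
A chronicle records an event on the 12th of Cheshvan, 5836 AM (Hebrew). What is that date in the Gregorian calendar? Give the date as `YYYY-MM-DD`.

Both dates share Julian Day Number 2479232; in the Gregorian calendar that is 21 October 2075 CE.

2075-10-21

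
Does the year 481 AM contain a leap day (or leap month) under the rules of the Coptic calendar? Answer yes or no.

481 mod 4 = 1; in the Coptic calendar a year is leap when year mod 4 = 3, so it is a common year.

no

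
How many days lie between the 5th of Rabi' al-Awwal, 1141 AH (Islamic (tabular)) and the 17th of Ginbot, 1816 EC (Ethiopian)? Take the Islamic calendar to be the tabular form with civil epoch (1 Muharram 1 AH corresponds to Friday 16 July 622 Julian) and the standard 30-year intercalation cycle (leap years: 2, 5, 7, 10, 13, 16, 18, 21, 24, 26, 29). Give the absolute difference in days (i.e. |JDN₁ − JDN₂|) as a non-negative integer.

JDN of the first date = 2352481.
JDN of the second date = 2387406.
|2387406 − 2352481| = 34925.

34925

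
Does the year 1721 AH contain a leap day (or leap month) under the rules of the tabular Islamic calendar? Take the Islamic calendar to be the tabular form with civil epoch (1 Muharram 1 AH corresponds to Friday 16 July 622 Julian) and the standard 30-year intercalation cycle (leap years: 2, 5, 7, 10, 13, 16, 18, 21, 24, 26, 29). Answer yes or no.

no

Year 1721 AH is year 11 of its 30-year cycle; leap positions are 2, 5, 7, 10, 13, 16, 18, 21, 24, 26, 29, so it is a common year (354 days).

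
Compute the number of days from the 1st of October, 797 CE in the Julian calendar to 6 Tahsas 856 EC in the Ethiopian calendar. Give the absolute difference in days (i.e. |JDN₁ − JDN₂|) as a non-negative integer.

24169

JDN of the first date = 2012436.
JDN of the second date = 2036605.
|2036605 − 2012436| = 24169.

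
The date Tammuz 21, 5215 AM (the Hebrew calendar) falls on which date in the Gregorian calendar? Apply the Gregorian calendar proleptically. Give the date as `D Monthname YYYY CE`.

Julian Day Number of the source date = 2252684.
Converting JDN 2252684 to the Gregorian calendar gives 16 July 1455 CE.

16 July 1455 CE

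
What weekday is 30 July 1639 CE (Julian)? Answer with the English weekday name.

Tuesday

Equivalently 9 August 1639 Gregorian, JDN 2319913.
Since JDN mod 7 = 1 (0 = Monday), the day is Tuesday.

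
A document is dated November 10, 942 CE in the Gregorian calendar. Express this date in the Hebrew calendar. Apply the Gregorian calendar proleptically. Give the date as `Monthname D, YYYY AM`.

Cheshvan 22, 4703 AM

Both dates share Julian Day Number 2065432; in the Hebrew calendar that is 22 Cheshvan 4703 AM.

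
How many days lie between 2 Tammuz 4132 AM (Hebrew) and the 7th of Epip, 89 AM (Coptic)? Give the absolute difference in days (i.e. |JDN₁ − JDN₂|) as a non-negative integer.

376

First date → JDN 1857102; second date → JDN 1857478.
The interval is |1857102 − 1857478| = 376 days.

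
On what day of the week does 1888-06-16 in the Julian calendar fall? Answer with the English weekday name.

Thursday

In the Gregorian calendar this is 28 June 1888 (JDN 2410817).
Since JDN mod 7 = 3 (0 = Monday), the day is Thursday.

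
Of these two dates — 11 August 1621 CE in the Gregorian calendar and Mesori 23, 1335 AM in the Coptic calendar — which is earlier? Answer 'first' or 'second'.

The two dates have Julian Day Numbers 2313341 and 2312625 respectively.
Since 2312625 < 2313341, the second date comes first.

second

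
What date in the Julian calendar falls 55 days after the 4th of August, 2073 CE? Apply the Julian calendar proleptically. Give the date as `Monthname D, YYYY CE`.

JDN of the 4th of August, 2073 CE = 2478437.
2478437 + 55 = 2478492.
JDN 2478492 in the Julian calendar is September 28, 2073 CE.

September 28, 2073 CE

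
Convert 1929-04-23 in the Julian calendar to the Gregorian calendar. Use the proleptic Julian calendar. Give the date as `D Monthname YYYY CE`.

For dates in this range the Gregorian date is 13 days ahead of the Julian.
23 April 1929 Julian + 13 days → 6 May 1929 Gregorian.

6 May 1929 CE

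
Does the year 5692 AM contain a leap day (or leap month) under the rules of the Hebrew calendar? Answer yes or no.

yes

Hebrew year 5692 is year 11 of its 19-year Metonic cycle; leap years are at positions 3, 6, 8, 11, 14, 17, 19, so it is a leap year (13 months).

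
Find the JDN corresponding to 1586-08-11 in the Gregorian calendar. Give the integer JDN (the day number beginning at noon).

2300557

JDN 2451545 is 1 January 2000 CE (Gregorian); the target day is −150988 days from there, so JDN = 2300557.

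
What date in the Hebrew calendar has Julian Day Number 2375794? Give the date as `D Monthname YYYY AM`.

JDN 2375794 is 7 August 1792 in the Gregorian calendar.
In the Hebrew calendar that day is 19 Av 5552 AM.

19 Av 5552 AM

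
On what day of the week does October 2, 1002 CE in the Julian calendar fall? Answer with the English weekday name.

Friday

This is JDN 2087313 (8 October 1002 Gregorian).
2087313 ≡ 4 (mod 7); counting from Monday = 0 gives Friday.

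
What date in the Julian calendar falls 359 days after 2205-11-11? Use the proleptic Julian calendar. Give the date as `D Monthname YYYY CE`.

5 November 2206 CE

JDN of 2205-11-11 = 2526749.
2526749 + 359 = 2527108.
JDN 2527108 in the Julian calendar is 5 November 2206 CE.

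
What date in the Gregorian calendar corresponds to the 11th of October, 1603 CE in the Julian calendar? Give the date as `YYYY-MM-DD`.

1603-10-21

At this point the Julian calendar is 10 days behind the Gregorian.
11 October 1603 Julian + 10 days → 21 October 1603 Gregorian.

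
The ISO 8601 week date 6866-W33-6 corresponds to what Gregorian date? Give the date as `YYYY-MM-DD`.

6866-08-21

ISO week 1 of 6866 is the week containing the first Thursday of 6866.
Week 33, day 6 (Saturday) lands on 6866-08-21.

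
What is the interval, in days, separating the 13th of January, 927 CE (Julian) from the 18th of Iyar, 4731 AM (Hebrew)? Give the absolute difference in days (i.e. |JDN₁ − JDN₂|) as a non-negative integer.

First date → JDN 2059657; second date → JDN 2075851.
The interval is |2059657 − 2075851| = 16194 days.

16194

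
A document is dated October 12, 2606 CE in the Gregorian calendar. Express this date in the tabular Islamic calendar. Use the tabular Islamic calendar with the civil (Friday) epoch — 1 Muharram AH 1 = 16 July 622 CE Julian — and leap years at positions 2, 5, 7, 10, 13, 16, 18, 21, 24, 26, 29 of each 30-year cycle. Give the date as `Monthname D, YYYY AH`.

Both dates share Julian Day Number 2673166; in the tabular Islamic calendar that is 17 Safar 2046 AH.

Safar 17, 2046 AH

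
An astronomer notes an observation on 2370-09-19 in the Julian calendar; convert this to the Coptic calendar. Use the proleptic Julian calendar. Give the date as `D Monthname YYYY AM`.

The source date corresponds to 5 October 2370 in the Gregorian calendar (JDN 2586962).
That day falls on 22 Thout 2087 AM in the Coptic calendar.

22 Thout 2087 AM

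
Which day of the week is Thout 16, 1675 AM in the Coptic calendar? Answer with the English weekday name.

Friday

This is JDN 2436473 (26 September 1958 Gregorian).
Since JDN mod 7 = 4 (0 = Monday), the day is Friday.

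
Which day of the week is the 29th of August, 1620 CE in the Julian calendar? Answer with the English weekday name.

Tuesday

This is JDN 2313004 (8 September 1620 Gregorian).
Since JDN mod 7 = 1 (0 = Monday), the day is Tuesday.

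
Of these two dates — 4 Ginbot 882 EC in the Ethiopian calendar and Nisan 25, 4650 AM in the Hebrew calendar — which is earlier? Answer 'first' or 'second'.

First date → JDN 2046249; second date → JDN 2046239.
JDN 2046239 < JDN 2046249, so the second date is earlier.

second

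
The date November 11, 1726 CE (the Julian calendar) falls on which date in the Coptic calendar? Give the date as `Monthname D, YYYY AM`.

Both dates share Julian Day Number 2351794; in the Coptic calendar that is 15 Hathor 1443 AM.

Hathor 15, 1443 AM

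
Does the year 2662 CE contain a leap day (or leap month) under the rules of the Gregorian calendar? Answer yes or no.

no

2662 is not divisible by 4, so it is a common year.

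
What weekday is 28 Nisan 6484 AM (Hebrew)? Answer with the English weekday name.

Monday

Equivalently 14 April 2724 Gregorian, JDN 2716084.
JDN 2716084 mod 7 = 0, and JDN 0 was a Monday, so this is a Monday.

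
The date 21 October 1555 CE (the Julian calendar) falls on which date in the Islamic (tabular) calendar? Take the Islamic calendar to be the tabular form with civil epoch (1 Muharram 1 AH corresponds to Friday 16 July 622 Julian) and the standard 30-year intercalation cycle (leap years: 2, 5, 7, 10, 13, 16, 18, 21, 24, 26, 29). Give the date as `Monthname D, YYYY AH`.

Both dates share Julian Day Number 2289315; in the tabular Islamic calendar that is 5 Dhu al-Hijjah 962 AH.

Dhu al-Hijjah 5, 962 AH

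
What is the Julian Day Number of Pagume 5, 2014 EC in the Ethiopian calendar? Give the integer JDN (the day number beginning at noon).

Equivalently 10 September 2022 (Gregorian).
JDN 2400001 is 17 November 1858 CE (Gregorian), MJD 0; the target day is +59832 days from there, so JDN = 2459833.

2459833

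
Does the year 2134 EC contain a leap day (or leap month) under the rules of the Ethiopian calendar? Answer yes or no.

2134 mod 4 = 2; in the Ethiopian calendar a year is leap when year mod 4 = 3, so it is a common year.

no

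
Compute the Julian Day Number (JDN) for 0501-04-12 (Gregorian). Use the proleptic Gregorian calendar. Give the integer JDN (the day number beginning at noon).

1904148

JDN 2299161 is 15 October 1582 CE (Gregorian); the target day is −395013 days from there, so JDN = 1904148.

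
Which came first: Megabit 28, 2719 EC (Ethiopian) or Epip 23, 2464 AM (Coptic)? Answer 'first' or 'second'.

The two dates have Julian Day Numbers 2717177 and 2724963 respectively.
Since 2717177 < 2724963, the first date comes first.

first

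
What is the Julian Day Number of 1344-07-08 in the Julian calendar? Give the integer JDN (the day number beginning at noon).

In the proleptic Gregorian calendar the same day is 16 July 1344.
JDN 2451545 is 1 January 2000 CE (Gregorian); the target day is −239402 days from there, so JDN = 2212143.

2212143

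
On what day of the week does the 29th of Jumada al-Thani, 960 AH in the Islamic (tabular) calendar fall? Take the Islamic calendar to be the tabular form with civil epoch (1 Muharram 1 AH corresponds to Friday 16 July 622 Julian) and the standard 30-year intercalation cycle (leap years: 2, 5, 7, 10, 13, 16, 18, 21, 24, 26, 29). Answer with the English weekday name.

Equivalently 22 June 1553 Gregorian, JDN 2288454.
Since JDN mod 7 = 0 (0 = Monday), the day is Monday.

Monday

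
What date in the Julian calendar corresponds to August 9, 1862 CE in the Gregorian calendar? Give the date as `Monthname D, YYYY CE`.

For dates in this range the Gregorian date is 12 days ahead of the Julian.
9 August 1862 Gregorian − 12 days → 28 July 1862 Julian.

July 28, 1862 CE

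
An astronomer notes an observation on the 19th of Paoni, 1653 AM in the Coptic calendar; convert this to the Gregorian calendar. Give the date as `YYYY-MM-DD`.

1937-06-26

Julian Day Number of the source date = 2428711.
Converting JDN 2428711 to the Gregorian calendar gives 26 June 1937 CE.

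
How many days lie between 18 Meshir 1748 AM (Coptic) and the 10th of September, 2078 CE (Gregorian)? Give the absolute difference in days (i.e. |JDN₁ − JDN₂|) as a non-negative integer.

16998

JDN of the first date = 2463289.
JDN of the second date = 2480287.
|2480287 − 2463289| = 16998.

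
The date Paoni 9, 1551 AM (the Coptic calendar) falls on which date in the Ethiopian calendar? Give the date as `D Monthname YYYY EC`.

Both dates share Julian Day Number 2391445; in the Ethiopian calendar that is 9 Sene 1827 EC.

9 Sene 1827 EC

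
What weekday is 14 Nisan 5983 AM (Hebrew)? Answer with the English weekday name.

Equivalently 16 April 2223 Gregorian, JDN 2533099.
JDN 2533099 mod 7 = 2, and JDN 0 was a Monday, so this is a Wednesday.

Wednesday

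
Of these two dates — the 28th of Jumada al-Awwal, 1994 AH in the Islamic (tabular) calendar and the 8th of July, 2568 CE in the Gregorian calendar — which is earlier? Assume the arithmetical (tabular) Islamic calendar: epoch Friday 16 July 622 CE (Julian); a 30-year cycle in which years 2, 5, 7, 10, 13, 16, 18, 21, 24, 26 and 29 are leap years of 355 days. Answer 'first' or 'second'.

The two dates have Julian Day Numbers 2654838 and 2659192 respectively.
Since 2654838 < 2659192, the first date comes first.

first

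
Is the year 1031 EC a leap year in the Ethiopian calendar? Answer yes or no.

1031 mod 4 = 3; in the Ethiopian calendar a year is leap when year mod 4 = 3, so it is a leap year.

yes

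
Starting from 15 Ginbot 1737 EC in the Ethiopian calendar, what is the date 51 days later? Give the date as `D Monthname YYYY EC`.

Counting 51 days forward from JDN 2358549 reaches JDN 2358600, which is 6 Hamle 1737 EC.

6 Hamle 1737 EC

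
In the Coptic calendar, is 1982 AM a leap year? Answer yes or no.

no

1982 mod 4 = 2; in the Coptic calendar a year is leap when year mod 4 = 3, so it is a common year.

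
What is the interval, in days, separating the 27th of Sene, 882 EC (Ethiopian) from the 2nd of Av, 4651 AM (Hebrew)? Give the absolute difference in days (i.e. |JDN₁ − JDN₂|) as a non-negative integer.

JDN of the first date = 2046302.
JDN of the second date = 2046689.
|2046689 − 2046302| = 387.

387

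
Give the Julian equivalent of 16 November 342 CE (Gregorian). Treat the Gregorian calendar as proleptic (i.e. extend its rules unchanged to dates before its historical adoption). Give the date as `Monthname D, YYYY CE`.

November 15, 342 CE

The Julian–Gregorian offset here is 1 day (Julian trailing).
16 November 342 Gregorian − 1 day → 15 November 342 Julian.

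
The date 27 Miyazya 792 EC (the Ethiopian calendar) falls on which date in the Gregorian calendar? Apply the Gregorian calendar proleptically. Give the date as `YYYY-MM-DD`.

Both dates share Julian Day Number 2013370; in the Gregorian calendar that is 26 April 800 CE.

0800-04-26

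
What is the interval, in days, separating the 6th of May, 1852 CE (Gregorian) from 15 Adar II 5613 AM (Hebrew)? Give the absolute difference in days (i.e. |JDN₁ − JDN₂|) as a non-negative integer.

323

First date → JDN 2397615; second date → JDN 2397938.
The interval is |2397615 − 2397938| = 323 days.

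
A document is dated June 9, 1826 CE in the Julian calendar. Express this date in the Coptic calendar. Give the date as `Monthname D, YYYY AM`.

Paoni 15, 1542 AM

Julian Day Number of the source date = 2388164.
Converting JDN 2388164 to the Coptic calendar gives 15 Paoni 1542 AM.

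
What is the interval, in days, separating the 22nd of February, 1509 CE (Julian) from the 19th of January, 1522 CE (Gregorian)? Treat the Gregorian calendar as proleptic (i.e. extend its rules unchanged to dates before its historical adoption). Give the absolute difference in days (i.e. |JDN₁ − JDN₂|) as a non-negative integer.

4704

JDN of the first date = 2272273.
JDN of the second date = 2276977.
|2276977 − 2272273| = 4704.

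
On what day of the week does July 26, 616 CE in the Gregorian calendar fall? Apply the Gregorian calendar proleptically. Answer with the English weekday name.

Friday

1946256 ≡ 4 (mod 7); counting from Monday = 0 gives Friday.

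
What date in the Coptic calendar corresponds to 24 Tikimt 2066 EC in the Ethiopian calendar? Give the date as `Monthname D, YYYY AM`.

Paopi 24, 1790 AM

Julian Day Number of the source date = 2478515.
Converting JDN 2478515 to the Coptic calendar gives 24 Paopi 1790 AM.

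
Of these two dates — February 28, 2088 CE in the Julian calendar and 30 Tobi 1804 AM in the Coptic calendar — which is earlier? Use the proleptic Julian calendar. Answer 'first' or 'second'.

First date → JDN 2483758; second date → JDN 2483725.
JDN 2483725 < JDN 2483758, so the second date is earlier.

second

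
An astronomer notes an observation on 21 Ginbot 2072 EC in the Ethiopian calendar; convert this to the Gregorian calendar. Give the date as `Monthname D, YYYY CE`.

Julian Day Number of the source date = 2480914.
Converting JDN 2480914 to the Gregorian calendar gives 29 May 2080 CE.

May 29, 2080 CE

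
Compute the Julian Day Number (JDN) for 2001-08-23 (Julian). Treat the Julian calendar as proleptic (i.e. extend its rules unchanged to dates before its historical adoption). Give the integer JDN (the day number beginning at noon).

2452158

In the Gregorian calendar the same day is 5 September 2001.
JDN 2299161 is 15 October 1582 CE (Gregorian); the target day is +152997 days from there, so JDN = 2452158.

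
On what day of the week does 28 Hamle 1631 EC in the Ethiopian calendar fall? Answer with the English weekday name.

Monday

In the Gregorian calendar this is 1 August 1639 (JDN 2319905).
2319905 ≡ 0 (mod 7); counting from Monday = 0 gives Monday.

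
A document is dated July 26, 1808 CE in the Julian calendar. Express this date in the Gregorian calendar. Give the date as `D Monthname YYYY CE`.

7 August 1808 CE

The Julian–Gregorian offset here is 12 days (Julian trailing).
26 July 1808 Julian + 12 days → 7 August 1808 Gregorian.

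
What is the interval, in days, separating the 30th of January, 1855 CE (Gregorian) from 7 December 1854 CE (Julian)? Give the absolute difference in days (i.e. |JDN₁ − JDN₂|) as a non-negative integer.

42

JDN of the first date = 2398614.
JDN of the second date = 2398572.
|2398572 − 2398614| = 42.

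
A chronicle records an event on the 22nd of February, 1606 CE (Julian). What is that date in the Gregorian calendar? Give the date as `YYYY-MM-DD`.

The Julian–Gregorian offset here is 10 days (Julian trailing).
22 February 1606 Julian + 10 days → 4 March 1606 Gregorian.

1606-03-04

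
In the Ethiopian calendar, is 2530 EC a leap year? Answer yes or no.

no

2530 mod 4 = 2; in the Ethiopian calendar a year is leap when year mod 4 = 3, so it is a common year.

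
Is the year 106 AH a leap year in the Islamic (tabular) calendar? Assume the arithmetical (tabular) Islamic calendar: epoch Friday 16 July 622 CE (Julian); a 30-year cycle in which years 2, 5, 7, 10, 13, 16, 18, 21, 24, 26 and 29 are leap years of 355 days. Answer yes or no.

Year 106 AH is year 16 of its 30-year cycle; leap positions are 2, 5, 7, 10, 13, 16, 18, 21, 24, 26, 29, so it is a leap year (355 days).

yes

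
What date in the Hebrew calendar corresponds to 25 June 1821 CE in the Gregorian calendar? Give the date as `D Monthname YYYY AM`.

25 Sivan 5581 AM

Both dates share Julian Day Number 2386342; in the Hebrew calendar that is 25 Sivan 5581 AM.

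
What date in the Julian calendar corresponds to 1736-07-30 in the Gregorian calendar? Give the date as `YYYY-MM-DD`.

1736-07-19

For dates in this range the Gregorian date is 11 days ahead of the Julian.
30 July 1736 Gregorian − 11 days → 19 July 1736 Julian.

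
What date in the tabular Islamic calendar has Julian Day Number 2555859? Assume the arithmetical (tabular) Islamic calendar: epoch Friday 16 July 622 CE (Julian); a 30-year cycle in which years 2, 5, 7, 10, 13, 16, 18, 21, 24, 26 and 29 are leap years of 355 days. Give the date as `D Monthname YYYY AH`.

The Gregorian equivalent of JDN 2555859 is 8 August 2285.
In the tabular Islamic calendar that day is 6 Safar 1715 AH.

6 Safar 1715 AH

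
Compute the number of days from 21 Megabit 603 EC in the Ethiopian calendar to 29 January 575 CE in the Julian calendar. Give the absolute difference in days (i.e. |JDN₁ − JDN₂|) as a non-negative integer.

13196

First date → JDN 1944301; second date → JDN 1931105.
The interval is |1944301 − 1931105| = 13196 days.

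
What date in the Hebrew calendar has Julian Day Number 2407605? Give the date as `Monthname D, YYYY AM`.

Elul 24, 5639 AM

The Gregorian equivalent of JDN 2407605 is 12 September 1879.
In the Hebrew calendar that day is Elul 24, 5639 AM.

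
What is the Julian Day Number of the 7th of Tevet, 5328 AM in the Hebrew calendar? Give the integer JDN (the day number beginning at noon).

Equivalently 19 December 1567 (proleptic Gregorian).
JDN 2451545 is 1 January 2000 CE (Gregorian); the target day is −157798 days from there, so JDN = 2293747.

2293747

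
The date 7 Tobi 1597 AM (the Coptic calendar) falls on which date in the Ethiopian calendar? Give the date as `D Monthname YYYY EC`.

Both dates share Julian Day Number 2408095; in the Ethiopian calendar that is 7 Tir 1873 EC.

7 Tir 1873 EC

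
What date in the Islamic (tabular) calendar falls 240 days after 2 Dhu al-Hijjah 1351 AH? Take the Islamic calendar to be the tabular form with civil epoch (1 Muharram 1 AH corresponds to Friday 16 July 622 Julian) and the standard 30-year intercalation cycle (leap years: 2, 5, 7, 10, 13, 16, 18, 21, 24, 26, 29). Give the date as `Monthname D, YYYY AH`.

Sha'ban 6, 1352 AH

The starting date is JDN 2427161; 2427161 + 240 = 2427401.
JDN 2427401 corresponds to Sha'ban 6, 1352 AH.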